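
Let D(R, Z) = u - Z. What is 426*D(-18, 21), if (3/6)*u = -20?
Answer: -25986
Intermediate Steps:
u = -40 (u = 2*(-20) = -40)
D(R, Z) = -40 - Z
426*D(-18, 21) = 426*(-40 - 1*21) = 426*(-40 - 21) = 426*(-61) = -25986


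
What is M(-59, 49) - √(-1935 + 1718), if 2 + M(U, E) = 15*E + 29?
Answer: 762 - I*√217 ≈ 762.0 - 14.731*I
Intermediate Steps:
M(U, E) = 27 + 15*E (M(U, E) = -2 + (15*E + 29) = -2 + (29 + 15*E) = 27 + 15*E)
M(-59, 49) - √(-1935 + 1718) = (27 + 15*49) - √(-1935 + 1718) = (27 + 735) - √(-217) = 762 - I*√217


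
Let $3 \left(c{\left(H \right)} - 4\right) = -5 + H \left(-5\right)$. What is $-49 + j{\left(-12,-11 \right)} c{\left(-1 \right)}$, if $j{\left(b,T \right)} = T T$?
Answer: $435$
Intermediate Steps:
$j{\left(b,T \right)} = T^{2}$
$c{\left(H \right)} = \frac{7}{3} - \frac{5 H}{3}$ ($c{\left(H \right)} = 4 + \frac{-5 + H \left(-5\right)}{3} = 4 + \frac{-5 - 5 H}{3} = 4 - \left(\frac{5}{3} + \frac{5 H}{3}\right) = \frac{7}{3} - \frac{5 H}{3}$)
$-49 + j{\left(-12,-11 \right)} c{\left(-1 \right)} = -49 + \left(-11\right)^{2} \left(\frac{7}{3} - - \frac{5}{3}\right) = -49 + 121 \left(\frac{7}{3} + \frac{5}{3}\right) = -49 + 121 \cdot 4 = -49 + 484 = 435$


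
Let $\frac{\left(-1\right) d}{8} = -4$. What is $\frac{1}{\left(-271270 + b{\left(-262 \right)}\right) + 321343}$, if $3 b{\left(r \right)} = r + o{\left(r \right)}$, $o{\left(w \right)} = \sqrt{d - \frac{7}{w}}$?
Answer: $\frac{117866202}{5891620676047} - \frac{3 \sqrt{2198442}}{5891620676047} \approx 2.0005 \cdot 10^{-5}$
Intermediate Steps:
$d = 32$ ($d = \left(-8\right) \left(-4\right) = 32$)
$o{\left(w \right)} = \sqrt{32 - \frac{7}{w}}$
$b{\left(r \right)} = \frac{r}{3} + \frac{\sqrt{32 - \frac{7}{r}}}{3}$ ($b{\left(r \right)} = \frac{r + \sqrt{32 - \frac{7}{r}}}{3} = \frac{r}{3} + \frac{\sqrt{32 - \frac{7}{r}}}{3}$)
$\frac{1}{\left(-271270 + b{\left(-262 \right)}\right) + 321343} = \frac{1}{\left(-271270 + \left(\frac{1}{3} \left(-262\right) + \frac{\sqrt{\frac{-7 + 32 \left(-262\right)}{-262}}}{3}\right)\right) + 321343} = \frac{1}{\left(-271270 - \left(\frac{262}{3} - \frac{\sqrt{- \frac{-7 - 8384}{262}}}{3}\right)\right) + 321343} = \frac{1}{\left(-271270 - \left(\frac{262}{3} - \frac{\sqrt{\left(- \frac{1}{262}\right) \left(-8391\right)}}{3}\right)\right) + 321343} = \frac{1}{\left(-271270 - \left(\frac{262}{3} - \frac{\sqrt{\frac{8391}{262}}}{3}\right)\right) + 321343} = \frac{1}{\left(-271270 - \left(\frac{262}{3} - \frac{\frac{1}{262} \sqrt{2198442}}{3}\right)\right) + 321343} = \frac{1}{\left(-271270 - \left(\frac{262}{3} - \frac{\sqrt{2198442}}{786}\right)\right) + 321343} = \frac{1}{\left(- \frac{814072}{3} + \frac{\sqrt{2198442}}{786}\right) + 321343} = \frac{1}{\frac{149957}{3} + \frac{\sqrt{2198442}}{786}}$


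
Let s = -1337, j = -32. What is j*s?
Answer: 42784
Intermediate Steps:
j*s = -32*(-1337) = 42784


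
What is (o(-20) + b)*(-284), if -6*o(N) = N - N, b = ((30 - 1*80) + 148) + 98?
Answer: -55664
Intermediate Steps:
b = 196 (b = ((30 - 80) + 148) + 98 = (-50 + 148) + 98 = 98 + 98 = 196)
o(N) = 0 (o(N) = -(N - N)/6 = -⅙*0 = 0)
(o(-20) + b)*(-284) = (0 + 196)*(-284) = 196*(-284) = -55664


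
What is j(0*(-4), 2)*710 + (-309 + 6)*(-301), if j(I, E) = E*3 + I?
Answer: 95463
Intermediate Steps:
j(I, E) = I + 3*E (j(I, E) = 3*E + I = I + 3*E)
j(0*(-4), 2)*710 + (-309 + 6)*(-301) = (0*(-4) + 3*2)*710 + (-309 + 6)*(-301) = (0 + 6)*710 - 303*(-301) = 6*710 + 91203 = 4260 + 91203 = 95463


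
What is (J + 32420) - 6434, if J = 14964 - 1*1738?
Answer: 39212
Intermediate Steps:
J = 13226 (J = 14964 - 1738 = 13226)
(J + 32420) - 6434 = (13226 + 32420) - 6434 = 45646 - 6434 = 39212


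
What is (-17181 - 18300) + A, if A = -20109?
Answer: -55590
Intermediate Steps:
(-17181 - 18300) + A = (-17181 - 18300) - 20109 = -35481 - 20109 = -55590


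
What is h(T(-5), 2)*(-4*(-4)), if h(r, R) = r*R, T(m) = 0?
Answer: 0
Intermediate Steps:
h(r, R) = R*r
h(T(-5), 2)*(-4*(-4)) = (2*0)*(-4*(-4)) = 0*16 = 0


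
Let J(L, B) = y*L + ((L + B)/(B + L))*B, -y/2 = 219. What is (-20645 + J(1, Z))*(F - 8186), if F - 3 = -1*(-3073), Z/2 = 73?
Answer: 106988070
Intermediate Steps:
Z = 146 (Z = 2*73 = 146)
y = -438 (y = -2*219 = -438)
J(L, B) = B - 438*L (J(L, B) = -438*L + ((L + B)/(B + L))*B = -438*L + ((B + L)/(B + L))*B = -438*L + 1*B = -438*L + B = B - 438*L)
F = 3076 (F = 3 - 1*(-3073) = 3 + 3073 = 3076)
(-20645 + J(1, Z))*(F - 8186) = (-20645 + (146 - 438*1))*(3076 - 8186) = (-20645 + (146 - 438))*(-5110) = (-20645 - 292)*(-5110) = -20937*(-5110) = 106988070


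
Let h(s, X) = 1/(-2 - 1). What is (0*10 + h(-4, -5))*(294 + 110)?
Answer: -404/3 ≈ -134.67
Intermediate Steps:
h(s, X) = -⅓ (h(s, X) = 1/(-3) = -⅓)
(0*10 + h(-4, -5))*(294 + 110) = (0*10 - ⅓)*(294 + 110) = (0 - ⅓)*404 = -⅓*404 = -404/3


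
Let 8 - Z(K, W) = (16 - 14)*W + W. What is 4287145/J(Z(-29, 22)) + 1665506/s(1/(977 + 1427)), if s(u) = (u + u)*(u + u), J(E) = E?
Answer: 139567120100647/58 ≈ 2.4063e+12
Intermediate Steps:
Z(K, W) = 8 - 3*W (Z(K, W) = 8 - ((16 - 14)*W + W) = 8 - (2*W + W) = 8 - 3*W)
s(u) = 4*u² (s(u) = (2*u)*(2*u) = 4*u²)
4287145/J(Z(-29, 22)) + 1665506/s(1/(977 + 1427)) = 4287145/(8 - 3*22) + 1665506/((4*(1/(977 + 1427))²)) = 4287145/(8 - 66) + 1665506/((4*(1/2404)²)) = 4287145/(-58) + 1665506/((4*(1/2404)²)) = 4287145*(-1/58) + 1665506/((4*(1/5779216))) = -4287145/58 + 1665506/(1/1444804) = -4287145/58 + 1665506*1444804 = -4287145/58 + 2406329730824 = 139567120100647/58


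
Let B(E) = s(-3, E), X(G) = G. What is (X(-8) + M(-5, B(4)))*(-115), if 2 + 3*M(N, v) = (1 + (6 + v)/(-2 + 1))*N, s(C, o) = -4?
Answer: 805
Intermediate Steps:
B(E) = -4
M(N, v) = -2/3 + N*(-5 - v)/3 (M(N, v) = -2/3 + ((1 + (6 + v)/(-2 + 1))*N)/3 = -2/3 + ((1 + (6 + v)/(-1))*N)/3 = -2/3 + ((1 + (6 + v)*(-1))*N)/3 = -2/3 + ((1 + (-6 - v))*N)/3 = -2/3 + ((-5 - v)*N)/3 = -2/3 + (N*(-5 - v))/3 = -2/3 + N*(-5 - v)/3)
(X(-8) + M(-5, B(4)))*(-115) = (-8 + (-2/3 - 5/3*(-5) - 1/3*(-5)*(-4)))*(-115) = (-8 + (-2/3 + 25/3 - 20/3))*(-115) = (-8 + 1)*(-115) = -7*(-115) = 805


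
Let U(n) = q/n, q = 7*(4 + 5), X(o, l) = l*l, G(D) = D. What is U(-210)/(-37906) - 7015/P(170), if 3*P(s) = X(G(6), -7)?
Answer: -7977317553/18573940 ≈ -429.49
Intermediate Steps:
X(o, l) = l²
q = 63 (q = 7*9 = 63)
P(s) = 49/3 (P(s) = (⅓)*(-7)² = (⅓)*49 = 49/3)
U(n) = 63/n
U(-210)/(-37906) - 7015/P(170) = (63/(-210))/(-37906) - 7015/49/3 = (63*(-1/210))*(-1/37906) - 7015*3/49 = -3/10*(-1/37906) - 21045/49 = 3/379060 - 21045/49 = -7977317553/18573940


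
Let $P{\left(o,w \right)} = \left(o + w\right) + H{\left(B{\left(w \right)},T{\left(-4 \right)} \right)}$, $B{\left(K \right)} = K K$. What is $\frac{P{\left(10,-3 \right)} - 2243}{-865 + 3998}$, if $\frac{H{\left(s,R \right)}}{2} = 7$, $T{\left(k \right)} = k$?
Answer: $- \frac{2222}{3133} \approx -0.70922$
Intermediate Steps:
$B{\left(K \right)} = K^{2}$
$H{\left(s,R \right)} = 14$ ($H{\left(s,R \right)} = 2 \cdot 7 = 14$)
$P{\left(o,w \right)} = 14 + o + w$ ($P{\left(o,w \right)} = \left(o + w\right) + 14 = 14 + o + w$)
$\frac{P{\left(10,-3 \right)} - 2243}{-865 + 3998} = \frac{\left(14 + 10 - 3\right) - 2243}{-865 + 3998} = \frac{21 - 2243}{3133} = \left(-2222\right) \frac{1}{3133} = - \frac{2222}{3133}$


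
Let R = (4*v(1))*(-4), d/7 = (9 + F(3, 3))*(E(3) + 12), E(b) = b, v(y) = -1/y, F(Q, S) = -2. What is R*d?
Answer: 11760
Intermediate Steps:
d = 735 (d = 7*((9 - 2)*(3 + 12)) = 7*(7*15) = 7*105 = 735)
R = 16 (R = (4*(-1/1))*(-4) = (4*(-1*1))*(-4) = (4*(-1))*(-4) = -4*(-4) = 16)
R*d = 16*735 = 11760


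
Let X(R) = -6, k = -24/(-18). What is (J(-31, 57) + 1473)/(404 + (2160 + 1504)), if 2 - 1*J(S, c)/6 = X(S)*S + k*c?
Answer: -29/1356 ≈ -0.021386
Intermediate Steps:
k = 4/3 (k = -24*(-1/18) = 4/3 ≈ 1.3333)
J(S, c) = 12 - 8*c + 36*S (J(S, c) = 12 - 6*(-6*S + 4*c/3) = 12 + (-8*c + 36*S) = 12 - 8*c + 36*S)
(J(-31, 57) + 1473)/(404 + (2160 + 1504)) = ((12 - 8*57 + 36*(-31)) + 1473)/(404 + (2160 + 1504)) = ((12 - 456 - 1116) + 1473)/(404 + 3664) = (-1560 + 1473)/4068 = -87*1/4068 = -29/1356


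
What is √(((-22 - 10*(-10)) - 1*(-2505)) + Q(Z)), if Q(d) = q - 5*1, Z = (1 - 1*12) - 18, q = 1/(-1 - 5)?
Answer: √92802/6 ≈ 50.772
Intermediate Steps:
q = -⅙ (q = 1/(-6) = -⅙ ≈ -0.16667)
Z = -29 (Z = (1 - 12) - 18 = -11 - 18 = -29)
Q(d) = -31/6 (Q(d) = -⅙ - 5*1 = -⅙ - 5 = -31/6)
√(((-22 - 10*(-10)) - 1*(-2505)) + Q(Z)) = √(((-22 - 10*(-10)) - 1*(-2505)) - 31/6) = √(((-22 + 100) + 2505) - 31/6) = √((78 + 2505) - 31/6) = √(2583 - 31/6) = √(15467/6) = √92802/6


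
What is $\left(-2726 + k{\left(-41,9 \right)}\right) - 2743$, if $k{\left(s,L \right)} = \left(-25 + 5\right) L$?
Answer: $-5649$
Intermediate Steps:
$k{\left(s,L \right)} = - 20 L$
$\left(-2726 + k{\left(-41,9 \right)}\right) - 2743 = \left(-2726 - 180\right) - 2743 = -2906 - 2743 = -5649$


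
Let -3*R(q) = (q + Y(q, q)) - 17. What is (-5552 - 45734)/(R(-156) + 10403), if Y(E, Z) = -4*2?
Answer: -76929/15695 ≈ -4.9015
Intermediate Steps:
Y(E, Z) = -8
R(q) = 25/3 - q/3 (R(q) = -((q - 8) - 17)/3 = -((-8 + q) - 17)/3 = -(-25 + q)/3 = 25/3 - q/3)
(-5552 - 45734)/(R(-156) + 10403) = (-5552 - 45734)/((25/3 - ⅓*(-156)) + 10403) = -51286/((25/3 + 52) + 10403) = -51286/(181/3 + 10403) = -51286/31390/3 = -51286*3/31390 = -76929/15695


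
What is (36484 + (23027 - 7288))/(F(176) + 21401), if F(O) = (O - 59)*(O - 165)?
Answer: 52223/22688 ≈ 2.3018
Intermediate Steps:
F(O) = (-165 + O)*(-59 + O) (F(O) = (-59 + O)*(-165 + O) = (-165 + O)*(-59 + O))
(36484 + (23027 - 7288))/(F(176) + 21401) = (36484 + (23027 - 7288))/((9735 + 176² - 224*176) + 21401) = (36484 + 15739)/((9735 + 30976 - 39424) + 21401) = 52223/(1287 + 21401) = 52223/22688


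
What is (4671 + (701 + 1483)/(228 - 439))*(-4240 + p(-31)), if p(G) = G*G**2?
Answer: -33465983307/211 ≈ -1.5861e+8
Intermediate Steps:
p(G) = G**3
(4671 + (701 + 1483)/(228 - 439))*(-4240 + p(-31)) = (4671 + (701 + 1483)/(228 - 439))*(-4240 + (-31)**3) = (4671 + 2184/(-211))*(-4240 - 29791) = (4671 + 2184*(-1/211))*(-34031) = (4671 - 2184/211)*(-34031) = (983397/211)*(-34031) = -33465983307/211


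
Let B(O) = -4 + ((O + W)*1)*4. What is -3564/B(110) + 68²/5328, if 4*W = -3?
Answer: -1061675/144189 ≈ -7.3631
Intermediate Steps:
W = -¾ (W = (¼)*(-3) = -¾ ≈ -0.75000)
B(O) = -7 + 4*O (B(O) = -4 + ((O - ¾)*1)*4 = -4 + ((-¾ + O)*1)*4 = -4 + (-¾ + O)*4 = -4 + (-3 + 4*O) = -7 + 4*O)
-3564/B(110) + 68²/5328 = -3564/(-7 + 4*110) + 68²/5328 = -3564/(-7 + 440) + 4624*(1/5328) = -3564/433 + 289/333 = -1061675/144189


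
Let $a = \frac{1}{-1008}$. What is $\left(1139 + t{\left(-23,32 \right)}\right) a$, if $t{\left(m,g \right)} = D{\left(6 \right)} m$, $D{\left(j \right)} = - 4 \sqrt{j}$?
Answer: $- \frac{1139}{1008} - \frac{23 \sqrt{6}}{252} \approx -1.3535$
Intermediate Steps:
$a = - \frac{1}{1008} \approx -0.00099206$
$t{\left(m,g \right)} = - 4 m \sqrt{6}$ ($t{\left(m,g \right)} = - 4 \sqrt{6} m = - 4 m \sqrt{6}$)
$\left(1139 + t{\left(-23,32 \right)}\right) a = \left(1139 - - 92 \sqrt{6}\right) \left(- \frac{1}{1008}\right) = \left(1139 + 92 \sqrt{6}\right) \left(- \frac{1}{1008}\right) = - \frac{1139}{1008} - \frac{23 \sqrt{6}}{252}$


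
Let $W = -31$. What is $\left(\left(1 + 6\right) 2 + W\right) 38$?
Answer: $-646$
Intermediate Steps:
$\left(\left(1 + 6\right) 2 + W\right) 38 = \left(\left(1 + 6\right) 2 - 31\right) 38 = \left(7 \cdot 2 - 31\right) 38 = \left(14 - 31\right) 38 = \left(-17\right) 38 = -646$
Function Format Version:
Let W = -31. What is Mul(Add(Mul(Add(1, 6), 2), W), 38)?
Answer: -646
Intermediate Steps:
Mul(Add(Mul(Add(1, 6), 2), W), 38) = Mul(Add(Mul(Add(1, 6), 2), -31), 38) = Mul(Add(Mul(7, 2), -31), 38) = Mul(Add(14, -31), 38) = Mul(-17, 38) = -646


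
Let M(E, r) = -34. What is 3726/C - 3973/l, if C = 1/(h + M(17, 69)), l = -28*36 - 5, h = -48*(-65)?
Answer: 11647919641/1013 ≈ 1.1498e+7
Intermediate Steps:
h = 3120
l = -1013 (l = -1008 - 5 = -1013)
C = 1/3086 (C = 1/(3120 - 34) = 1/3086 ≈ 0.00032404)
3726/C - 3973/l = 3726/(1/3086) - 3973/(-1013) = 3726*3086 - 3973*(-1/1013) = 11498436 + 3973/1013 = 11647919641/1013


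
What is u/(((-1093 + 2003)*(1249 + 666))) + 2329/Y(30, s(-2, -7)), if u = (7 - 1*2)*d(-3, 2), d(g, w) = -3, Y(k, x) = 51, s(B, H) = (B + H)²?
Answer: 47748601/1045590 ≈ 45.667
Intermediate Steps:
u = -15 (u = (7 - 1*2)*(-3) = (7 - 2)*(-3) = 5*(-3) = -15)
u/(((-1093 + 2003)*(1249 + 666))) + 2329/Y(30, s(-2, -7)) = -15*1/((-1093 + 2003)*(1249 + 666)) + 2329/51 = -15/(910*1915) + 2329*(1/51) = -15/1742650 + 137/3 = -15*1/1742650 + 137/3 = -3/348530 + 137/3 = 47748601/1045590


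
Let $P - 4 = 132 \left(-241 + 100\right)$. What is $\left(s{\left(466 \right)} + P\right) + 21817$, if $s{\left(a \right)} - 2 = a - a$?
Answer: $3211$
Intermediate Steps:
$P = -18608$ ($P = 4 + 132 \left(-241 + 100\right) = 4 + 132 \left(-141\right) = 4 - 18612 = -18608$)
$s{\left(a \right)} = 2$ ($s{\left(a \right)} = 2 + \left(a - a\right) = 2 + 0 = 2$)
$\left(s{\left(466 \right)} + P\right) + 21817 = \left(2 - 18608\right) + 21817 = -18606 + 21817 = 3211$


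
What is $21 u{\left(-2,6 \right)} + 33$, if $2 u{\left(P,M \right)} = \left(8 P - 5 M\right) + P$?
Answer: $-471$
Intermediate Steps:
$u{\left(P,M \right)} = - \frac{5 M}{2} + \frac{9 P}{2}$ ($u{\left(P,M \right)} = \frac{\left(8 P - 5 M\right) + P}{2} = \frac{\left(- 5 M + 8 P\right) + P}{2} = \frac{- 5 M + 9 P}{2} = - \frac{5 M}{2} + \frac{9 P}{2}$)
$21 u{\left(-2,6 \right)} + 33 = 21 \left(\left(- \frac{5}{2}\right) 6 + \frac{9}{2} \left(-2\right)\right) + 33 = 21 \left(-15 - 9\right) + 33 = 21 \left(-24\right) + 33 = -504 + 33 = -471$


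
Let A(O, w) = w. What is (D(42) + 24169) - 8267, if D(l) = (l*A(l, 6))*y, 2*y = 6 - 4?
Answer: 16154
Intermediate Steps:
y = 1 (y = (6 - 4)/2 = (1/2)*2 = 1)
D(l) = 6*l (D(l) = (l*6)*1 = (6*l)*1 = 6*l)
(D(42) + 24169) - 8267 = (6*42 + 24169) - 8267 = (252 + 24169) - 8267 = 24421 - 8267 = 16154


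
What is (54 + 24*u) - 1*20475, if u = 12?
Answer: -20133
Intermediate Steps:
(54 + 24*u) - 1*20475 = (54 + 24*12) - 1*20475 = (54 + 288) - 20475 = 342 - 20475 = -20133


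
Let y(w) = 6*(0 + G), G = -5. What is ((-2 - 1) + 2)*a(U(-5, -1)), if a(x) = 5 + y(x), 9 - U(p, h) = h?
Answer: 25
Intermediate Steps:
y(w) = -30 (y(w) = 6*(0 - 5) = 6*(-5) = -30)
U(p, h) = 9 - h
a(x) = -25 (a(x) = 5 - 30 = -25)
((-2 - 1) + 2)*a(U(-5, -1)) = ((-2 - 1) + 2)*(-25) = (-3 + 2)*(-25) = -1*(-25) = 25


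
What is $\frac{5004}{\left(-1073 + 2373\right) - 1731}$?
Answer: $- \frac{5004}{431} \approx -11.61$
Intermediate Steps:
$\frac{5004}{\left(-1073 + 2373\right) - 1731} = \frac{5004}{1300 - 1731} = \frac{5004}{-431} = 5004 \left(- \frac{1}{431}\right) = - \frac{5004}{431}$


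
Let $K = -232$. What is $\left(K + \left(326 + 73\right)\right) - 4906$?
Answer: $-4739$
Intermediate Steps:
$\left(K + \left(326 + 73\right)\right) - 4906 = \left(-232 + \left(326 + 73\right)\right) - 4906 = \left(-232 + 399\right) - 4906 = 167 - 4906 = -4739$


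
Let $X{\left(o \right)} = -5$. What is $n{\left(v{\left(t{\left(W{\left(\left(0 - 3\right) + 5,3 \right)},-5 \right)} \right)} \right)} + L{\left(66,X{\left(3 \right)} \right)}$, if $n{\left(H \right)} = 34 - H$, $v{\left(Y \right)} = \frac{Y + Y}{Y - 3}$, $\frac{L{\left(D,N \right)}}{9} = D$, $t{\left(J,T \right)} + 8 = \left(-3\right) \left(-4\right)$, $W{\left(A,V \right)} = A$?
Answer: $620$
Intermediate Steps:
$t{\left(J,T \right)} = 4$ ($t{\left(J,T \right)} = -8 - -12 = -8 + 12 = 4$)
$L{\left(D,N \right)} = 9 D$
$v{\left(Y \right)} = \frac{2 Y}{-3 + Y}$
$n{\left(v{\left(t{\left(W{\left(\left(0 - 3\right) + 5,3 \right)},-5 \right)} \right)} \right)} + L{\left(66,X{\left(3 \right)} \right)} = \left(34 - 2 \cdot 4 \frac{1}{-3 + 4}\right) + 9 \cdot 66 = \left(34 - 2 \cdot 4 \cdot 1^{-1}\right) + 594 = \left(34 - 2 \cdot 4 \cdot 1\right) + 594 = \left(34 - 8\right) + 594 = 26 + 594 = 620$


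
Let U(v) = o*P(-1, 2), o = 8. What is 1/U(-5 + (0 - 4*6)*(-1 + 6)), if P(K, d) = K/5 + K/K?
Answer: 5/32 ≈ 0.15625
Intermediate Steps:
P(K, d) = 1 + K/5 (P(K, d) = K*(1/5) + 1 = K/5 + 1 = 1 + K/5)
U(v) = 32/5 (U(v) = 8*(1 + (1/5)*(-1)) = 8*(1 - 1/5) = 8*(4/5) = 32/5)
1/U(-5 + (0 - 4*6)*(-1 + 6)) = 1/(32/5) = 5/32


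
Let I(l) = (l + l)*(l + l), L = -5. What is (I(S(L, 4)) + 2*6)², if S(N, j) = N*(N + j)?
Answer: 12544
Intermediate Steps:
I(l) = 4*l² (I(l) = (2*l)*(2*l) = 4*l²)
(I(S(L, 4)) + 2*6)² = (4*(-5*(-5 + 4))² + 2*6)² = (4*(-5*(-1))² + 12)² = (4*5² + 12)² = (4*25 + 12)² = (100 + 12)² = 112² = 12544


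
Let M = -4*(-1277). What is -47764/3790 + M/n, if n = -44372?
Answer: -267342941/21021235 ≈ -12.718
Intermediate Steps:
M = 5108
-47764/3790 + M/n = -47764/3790 + 5108/(-44372) = -47764*1/3790 + 5108*(-1/44372) = -23882/1895 - 1277/11093 = -267342941/21021235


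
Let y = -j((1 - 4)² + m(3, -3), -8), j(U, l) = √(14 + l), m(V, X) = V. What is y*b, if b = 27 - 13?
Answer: -14*√6 ≈ -34.293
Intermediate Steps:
y = -√6 (y = -√(14 - 8) = -√6 ≈ -2.4495)
b = 14
y*b = -√6*14 = -14*√6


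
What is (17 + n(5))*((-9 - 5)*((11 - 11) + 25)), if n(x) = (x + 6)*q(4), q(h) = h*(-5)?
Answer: 71050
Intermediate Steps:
q(h) = -5*h
n(x) = -120 - 20*x (n(x) = (x + 6)*(-5*4) = (6 + x)*(-20) = -120 - 20*x)
(17 + n(5))*((-9 - 5)*((11 - 11) + 25)) = (17 + (-120 - 20*5))*((-9 - 5)*((11 - 11) + 25)) = (17 + (-120 - 100))*(-14*(0 + 25)) = (17 - 220)*(-14*25) = -203*(-350) = 71050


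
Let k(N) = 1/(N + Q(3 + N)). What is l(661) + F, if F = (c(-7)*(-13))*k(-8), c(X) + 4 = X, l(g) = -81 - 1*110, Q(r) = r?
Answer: -202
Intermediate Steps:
l(g) = -191 (l(g) = -81 - 110 = -191)
c(X) = -4 + X
k(N) = 1/(3 + 2*N) (k(N) = 1/(N + (3 + N)) = 1/(3 + 2*N))
F = -11 (F = ((-4 - 7)*(-13))/(3 + 2*(-8)) = (-11*(-13))/(3 - 16) = 143/(-13) = 143*(-1/13) = -11)
l(661) + F = -191 - 11 = -202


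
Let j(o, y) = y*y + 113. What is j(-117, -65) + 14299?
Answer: 18637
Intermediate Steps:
j(o, y) = 113 + y² (j(o, y) = y² + 113 = 113 + y²)
j(-117, -65) + 14299 = (113 + (-65)²) + 14299 = (113 + 4225) + 14299 = 4338 + 14299 = 18637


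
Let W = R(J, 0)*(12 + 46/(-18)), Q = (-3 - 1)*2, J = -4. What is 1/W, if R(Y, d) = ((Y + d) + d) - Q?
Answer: 9/340 ≈ 0.026471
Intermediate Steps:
Q = -8 (Q = -4*2 = -8)
R(Y, d) = 8 + Y + 2*d (R(Y, d) = ((Y + d) + d) - 1*(-8) = (Y + 2*d) + 8 = 8 + Y + 2*d)
W = 340/9 (W = (8 - 4 + 2*0)*(12 + 46/(-18)) = (8 - 4 + 0)*(12 + 46*(-1/18)) = 4*(12 - 23/9) = 4*(85/9) = 340/9 ≈ 37.778)
1/W = 1/(340/9) = 9/340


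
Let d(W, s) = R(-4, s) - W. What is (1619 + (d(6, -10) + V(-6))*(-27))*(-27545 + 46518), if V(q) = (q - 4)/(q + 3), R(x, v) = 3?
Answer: 30546530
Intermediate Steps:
d(W, s) = 3 - W
V(q) = (-4 + q)/(3 + q)
(1619 + (d(6, -10) + V(-6))*(-27))*(-27545 + 46518) = (1619 + ((3 - 1*6) + (-4 - 6)/(3 - 6))*(-27))*(-27545 + 46518) = (1619 + ((3 - 6) - 10/(-3))*(-27))*18973 = (1619 + (-3 - 1/3*(-10))*(-27))*18973 = (1619 + (-3 + 10/3)*(-27))*18973 = (1619 + (1/3)*(-27))*18973 = (1619 - 9)*18973 = 1610*18973 = 30546530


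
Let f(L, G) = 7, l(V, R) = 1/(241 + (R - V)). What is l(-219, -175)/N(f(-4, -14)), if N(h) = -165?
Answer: -1/47025 ≈ -2.1265e-5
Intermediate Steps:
l(V, R) = 1/(241 + R - V)
l(-219, -175)/N(f(-4, -14)) = 1/(241 - 175 - 1*(-219)*(-165)) = -1/165/(241 - 175 + 219) = -1/165/285 = (1/285)*(-1/165) = -1/47025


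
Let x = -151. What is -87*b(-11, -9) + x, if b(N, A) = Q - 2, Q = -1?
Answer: 110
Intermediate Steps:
b(N, A) = -3 (b(N, A) = -1 - 2 = -3)
-87*b(-11, -9) + x = -87*(-3) - 151 = 261 - 151 = 110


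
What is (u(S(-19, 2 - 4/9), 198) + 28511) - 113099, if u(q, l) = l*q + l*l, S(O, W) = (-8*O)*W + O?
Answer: -2330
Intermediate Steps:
S(O, W) = O - 8*O*W (S(O, W) = -8*O*W + O = O - 8*O*W)
u(q, l) = l**2 + l*q (u(q, l) = l*q + l**2 = l**2 + l*q)
(u(S(-19, 2 - 4/9), 198) + 28511) - 113099 = (198*(198 - 19*(1 - 8*(2 - 4/9))) + 28511) - 113099 = (198*(198 - 19*(1 - 8*14/9)) + 28511) - 113099 = (198*(198 - 19*(1 - 112/9)) + 28511) - 113099 = (198*(198 - 19*(-103/9)) + 28511) - 113099 = (198*(198 + 1957/9) + 28511) - 113099 = (198*(3739/9) + 28511) - 113099 = (82258 + 28511) - 113099 = 110769 - 113099 = -2330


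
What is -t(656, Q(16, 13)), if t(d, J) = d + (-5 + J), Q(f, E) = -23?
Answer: -628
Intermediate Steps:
t(d, J) = -5 + J + d
-t(656, Q(16, 13)) = -(-5 - 23 + 656) = -1*628 = -628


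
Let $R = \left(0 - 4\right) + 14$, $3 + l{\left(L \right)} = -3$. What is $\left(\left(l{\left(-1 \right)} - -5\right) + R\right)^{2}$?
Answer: $81$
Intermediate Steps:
$l{\left(L \right)} = -6$ ($l{\left(L \right)} = -3 - 3 = -6$)
$R = 10$ ($R = -4 + 14 = 10$)
$\left(\left(l{\left(-1 \right)} - -5\right) + R\right)^{2} = \left(\left(-6 - -5\right) + 10\right)^{2} = \left(\left(-6 + 5\right) + 10\right)^{2} = \left(-1 + 10\right)^{2} = 9^{2} = 81$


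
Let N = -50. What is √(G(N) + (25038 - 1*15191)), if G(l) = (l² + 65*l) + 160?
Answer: √9257 ≈ 96.213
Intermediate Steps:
G(l) = 160 + l² + 65*l
√(G(N) + (25038 - 1*15191)) = √((160 + (-50)² + 65*(-50)) + (25038 - 1*15191)) = √((160 + 2500 - 3250) + (25038 - 15191)) = √(-590 + 9847) = √9257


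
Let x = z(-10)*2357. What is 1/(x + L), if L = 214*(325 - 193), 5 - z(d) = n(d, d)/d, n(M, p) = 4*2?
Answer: 5/209593 ≈ 2.3856e-5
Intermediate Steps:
n(M, p) = 8
z(d) = 5 - 8/d
L = 28248 (L = 214*132 = 28248)
x = 68353/5 (x = (5 - 8/(-10))*2357 = (5 - 8*(-1/10))*2357 = (5 + 4/5)*2357 = (29/5)*2357 = 68353/5 ≈ 13671.)
1/(x + L) = 1/(68353/5 + 28248) = 1/(209593/5) = 5/209593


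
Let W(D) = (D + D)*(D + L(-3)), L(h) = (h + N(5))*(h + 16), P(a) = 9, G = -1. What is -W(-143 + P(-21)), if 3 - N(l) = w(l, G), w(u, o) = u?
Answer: -53332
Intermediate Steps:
N(l) = 3 - l
L(h) = (-2 + h)*(16 + h) (L(h) = (h + (3 - 1*5))*(h + 16) = (h + (3 - 5))*(16 + h) = (h - 2)*(16 + h) = (-2 + h)*(16 + h))
W(D) = 2*D*(-65 + D) (W(D) = (D + D)*(D + (-32 + (-3)² + 14*(-3))) = (2*D)*(D + (-32 + 9 - 42)) = (2*D)*(D - 65) = (2*D)*(-65 + D) = 2*D*(-65 + D))
-W(-143 + P(-21)) = -2*(-143 + 9)*(-65 + (-143 + 9)) = -2*(-134)*(-65 - 134) = -2*(-134)*(-199) = -1*53332 = -53332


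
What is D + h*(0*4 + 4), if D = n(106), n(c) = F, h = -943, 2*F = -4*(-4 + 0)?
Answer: -3764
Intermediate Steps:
F = 8 (F = (-4*(-4 + 0))/2 = (-4*(-4))/2 = (1/2)*16 = 8)
n(c) = 8
D = 8
D + h*(0*4 + 4) = 8 - 943*(0*4 + 4) = 8 - 943*(0 + 4) = 8 - 943*4 = 8 - 3772 = -3764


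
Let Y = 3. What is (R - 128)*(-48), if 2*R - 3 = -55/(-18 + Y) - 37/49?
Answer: 294104/49 ≈ 6002.1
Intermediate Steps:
R = 869/294 (R = 3/2 + (-55/(-18 + 3) - 37/49)/2 = 3/2 + (-55/(-15) - 37*1/49)/2 = 3/2 + (-55*(-1/15) - 37/49)/2 = 3/2 + (11/3 - 37/49)/2 = 3/2 + (½)*(428/147) = 3/2 + 214/147 = 869/294 ≈ 2.9558)
(R - 128)*(-48) = (869/294 - 128)*(-48) = -36763/294*(-48) = 294104/49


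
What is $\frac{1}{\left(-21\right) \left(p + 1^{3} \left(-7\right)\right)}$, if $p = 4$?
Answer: $\frac{1}{63} \approx 0.015873$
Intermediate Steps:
$\frac{1}{\left(-21\right) \left(p + 1^{3} \left(-7\right)\right)} = \frac{1}{\left(-21\right) \left(4 + 1^{3} \left(-7\right)\right)} = \frac{1}{\left(-21\right) \left(4 + 1 \left(-7\right)\right)} = \frac{1}{\left(-21\right) \left(4 - 7\right)} = \frac{1}{\left(-21\right) \left(-3\right)} = \frac{1}{63}$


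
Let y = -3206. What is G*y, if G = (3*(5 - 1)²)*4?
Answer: -615552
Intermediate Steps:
G = 192 (G = (3*4²)*4 = (3*16)*4 = 48*4 = 192)
G*y = 192*(-3206) = -615552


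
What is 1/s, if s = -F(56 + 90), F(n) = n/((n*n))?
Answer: -146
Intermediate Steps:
F(n) = 1/n (F(n) = n/(n²) = n/n² = 1/n)
s = -1/146 (s = -1/(56 + 90) = -1/146 ≈ -0.0068493)
1/s = 1/(-1/146) = -146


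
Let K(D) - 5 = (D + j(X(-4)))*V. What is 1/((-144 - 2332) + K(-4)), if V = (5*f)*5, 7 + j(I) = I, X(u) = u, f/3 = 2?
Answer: -1/4721 ≈ -0.00021182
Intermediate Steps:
f = 6 (f = 3*2 = 6)
j(I) = -7 + I
V = 150 (V = (5*6)*5 = 30*5 = 150)
K(D) = -1645 + 150*D (K(D) = 5 + (D + (-7 - 4))*150 = 5 + (D - 11)*150 = 5 + (-11 + D)*150 = 5 + (-1650 + 150*D) = -1645 + 150*D)
1/((-144 - 2332) + K(-4)) = 1/((-144 - 2332) + (-1645 + 150*(-4))) = 1/(-2476 + (-1645 - 600)) = 1/(-2476 - 2245) = 1/(-4721) = -1/4721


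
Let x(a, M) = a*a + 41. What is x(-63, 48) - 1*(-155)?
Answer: 4165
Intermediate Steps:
x(a, M) = 41 + a² (x(a, M) = a² + 41 = 41 + a²)
x(-63, 48) - 1*(-155) = (41 + (-63)²) - 1*(-155) = (41 + 3969) + 155 = 4010 + 155 = 4165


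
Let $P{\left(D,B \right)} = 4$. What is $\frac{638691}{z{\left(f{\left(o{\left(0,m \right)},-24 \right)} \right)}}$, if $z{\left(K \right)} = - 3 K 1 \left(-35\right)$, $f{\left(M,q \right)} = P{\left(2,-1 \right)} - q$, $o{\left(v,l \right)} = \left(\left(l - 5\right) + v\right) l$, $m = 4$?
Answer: $\frac{212897}{980} \approx 217.24$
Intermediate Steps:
$o{\left(v,l \right)} = l \left(-5 + l + v\right)$ ($o{\left(v,l \right)} = \left(\left(-5 + l\right) + v\right) l = \left(-5 + l + v\right) l = l \left(-5 + l + v\right)$)
$f{\left(M,q \right)} = 4 - q$
$z{\left(K \right)} = 105 K$ ($z{\left(K \right)} = - 3 K \left(-35\right) = 105 K$)
$\frac{638691}{z{\left(f{\left(o{\left(0,m \right)},-24 \right)} \right)}} = \frac{638691}{105 \left(4 - -24\right)} = \frac{638691}{105 \left(4 + 24\right)} = \frac{638691}{105 \cdot 28} = \frac{638691}{2940} = 638691 \cdot \frac{1}{2940} = \frac{212897}{980}$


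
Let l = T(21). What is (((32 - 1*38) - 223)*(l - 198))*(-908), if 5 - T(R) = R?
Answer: -44497448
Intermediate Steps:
T(R) = 5 - R
l = -16 (l = 5 - 1*21 = 5 - 21 = -16)
(((32 - 1*38) - 223)*(l - 198))*(-908) = (((32 - 1*38) - 223)*(-16 - 198))*(-908) = (((32 - 38) - 223)*(-214))*(-908) = ((-6 - 223)*(-214))*(-908) = -229*(-214)*(-908) = 49006*(-908) = -44497448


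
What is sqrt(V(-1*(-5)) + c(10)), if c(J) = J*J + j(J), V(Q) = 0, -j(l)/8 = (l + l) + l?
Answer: 2*I*sqrt(35) ≈ 11.832*I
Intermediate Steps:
j(l) = -24*l (j(l) = -8*((l + l) + l) = -8*(2*l + l) = -24*l)
c(J) = J**2 - 24*J (c(J) = J*J - 24*J = J**2 - 24*J)
sqrt(V(-1*(-5)) + c(10)) = sqrt(0 + 10*(-24 + 10)) = sqrt(0 + 10*(-14)) = sqrt(0 - 140) = sqrt(-140) = 2*I*sqrt(35)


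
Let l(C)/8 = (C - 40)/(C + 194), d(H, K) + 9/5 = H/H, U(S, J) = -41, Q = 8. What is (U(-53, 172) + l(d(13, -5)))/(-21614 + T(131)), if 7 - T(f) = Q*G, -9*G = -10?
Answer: 61857/31321423 ≈ 0.0019749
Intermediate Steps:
G = 10/9 (G = -⅑*(-10) = 10/9 ≈ 1.1111)
d(H, K) = -⅘ (d(H, K) = -9/5 + H/H = -9/5 + 1 = -⅘)
T(f) = -17/9 (T(f) = 7 - 8*10/9 = 7 - 1*80/9 = 7 - 80/9 = -17/9)
l(C) = 8*(-40 + C)/(194 + C) (l(C) = 8*((C - 40)/(C + 194)) = 8*((-40 + C)/(194 + C)) = 8*(-40 + C)/(194 + C))
(U(-53, 172) + l(d(13, -5)))/(-21614 + T(131)) = (-41 + 8*(-40 - ⅘)/(194 - ⅘))/(-21614 - 17/9) = (-41 + 8*(-204/5)/(966/5))/(-194543/9) = (-41 + 8*(5/966)*(-204/5))*(-9/194543) = (-41 - 272/161)*(-9/194543) = -6873/161*(-9/194543) = 61857/31321423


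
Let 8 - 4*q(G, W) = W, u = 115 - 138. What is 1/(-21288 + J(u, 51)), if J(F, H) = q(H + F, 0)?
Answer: -1/21286 ≈ -4.6979e-5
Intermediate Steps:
u = -23
q(G, W) = 2 - W/4
J(F, H) = 2 (J(F, H) = 2 - 1/4*0 = 2 + 0 = 2)
1/(-21288 + J(u, 51)) = 1/(-21288 + 2) = 1/(-21286) = -1/21286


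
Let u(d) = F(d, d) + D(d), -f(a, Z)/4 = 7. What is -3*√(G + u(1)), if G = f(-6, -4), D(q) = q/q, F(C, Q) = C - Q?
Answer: -9*I*√3 ≈ -15.588*I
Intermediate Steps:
f(a, Z) = -28 (f(a, Z) = -4*7 = -28)
D(q) = 1
u(d) = 1 (u(d) = (d - d) + 1 = 0 + 1 = 1)
G = -28
-3*√(G + u(1)) = -3*√(-28 + 1) = -9*I*√3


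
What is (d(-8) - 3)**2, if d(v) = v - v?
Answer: 9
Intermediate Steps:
d(v) = 0
(d(-8) - 3)**2 = (0 - 3)**2 = (-3)**2 = 9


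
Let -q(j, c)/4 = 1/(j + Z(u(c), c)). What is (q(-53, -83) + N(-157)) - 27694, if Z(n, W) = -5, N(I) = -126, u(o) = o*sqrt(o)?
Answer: -806778/29 ≈ -27820.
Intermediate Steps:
u(o) = o**(3/2)
q(j, c) = -4/(-5 + j) (q(j, c) = -4/(j - 5) = -4/(-5 + j))
(q(-53, -83) + N(-157)) - 27694 = (-4/(-5 - 53) - 126) - 27694 = (-4/(-58) - 126) - 27694 = (-4*(-1/58) - 126) - 27694 = (2/29 - 126) - 27694 = -3652/29 - 27694 = -806778/29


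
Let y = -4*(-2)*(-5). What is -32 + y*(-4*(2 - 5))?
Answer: -512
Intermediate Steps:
y = -40 (y = 8*(-5) = -40)
-32 + y*(-4*(2 - 5)) = -32 - (-160)*(2 - 5) = -32 - (-160)*(-3) = -32 - 40*12 = -32 - 480 = -512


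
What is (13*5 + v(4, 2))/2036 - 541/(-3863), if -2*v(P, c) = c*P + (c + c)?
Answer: 1329393/7865068 ≈ 0.16902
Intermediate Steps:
v(P, c) = -c - P*c/2 (v(P, c) = -(c*P + (c + c))/2 = -(P*c + 2*c)/2 = -(2*c + P*c)/2 = -c - P*c/2)
(13*5 + v(4, 2))/2036 - 541/(-3863) = (13*5 - ½*2*(2 + 4))/2036 - 541/(-3863) = (65 - ½*2*6)*(1/2036) - 541*(-1/3863) = (65 - 6)*(1/2036) + 541/3863 = 59*(1/2036) + 541/3863 = 59/2036 + 541/3863 = 1329393/7865068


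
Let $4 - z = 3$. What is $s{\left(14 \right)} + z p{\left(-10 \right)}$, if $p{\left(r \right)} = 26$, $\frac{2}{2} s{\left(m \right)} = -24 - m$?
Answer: $-12$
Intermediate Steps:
$z = 1$ ($z = 4 - 3 = 1$)
$s{\left(m \right)} = -24 - m$
$s{\left(14 \right)} + z p{\left(-10 \right)} = \left(-24 - 14\right) + 1 \cdot 26 = \left(-24 - 14\right) + 26 = -38 + 26 = -12$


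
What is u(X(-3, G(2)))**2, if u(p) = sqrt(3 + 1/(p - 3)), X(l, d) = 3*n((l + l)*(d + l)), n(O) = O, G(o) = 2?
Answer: 46/15 ≈ 3.0667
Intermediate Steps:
X(l, d) = 6*l*(d + l) (X(l, d) = 3*((l + l)*(d + l)) = 3*((2*l)*(d + l)) = 3*(2*l*(d + l)) = 6*l*(d + l))
u(p) = sqrt(3 + 1/(-3 + p))
u(X(-3, G(2)))**2 = (sqrt((-8 + 3*(6*(-3)*(2 - 3)))/(-3 + 6*(-3)*(2 - 3))))**2 = (sqrt((-8 + 3*(6*(-3)*(-1)))/(-3 + 6*(-3)*(-1))))**2 = (sqrt((-8 + 3*18)/(-3 + 18)))**2 = (sqrt((-8 + 54)/15))**2 = (sqrt((1/15)*46))**2 = (sqrt(46/15))**2 = (sqrt(690)/15)**2 = 46/15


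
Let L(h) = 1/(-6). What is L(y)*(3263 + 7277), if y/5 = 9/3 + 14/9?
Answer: -5270/3 ≈ -1756.7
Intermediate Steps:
y = 205/9 (y = 5*(9/3 + 14/9) = 5*(9*(⅓) + 14*(⅑)) = 5*(3 + 14/9) = 5*(41/9) = 205/9 ≈ 22.778)
L(h) = -⅙
L(y)*(3263 + 7277) = -(3263 + 7277)/6 = -⅙*10540 = -5270/3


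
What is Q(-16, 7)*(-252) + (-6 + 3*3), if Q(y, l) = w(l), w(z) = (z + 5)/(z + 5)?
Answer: -249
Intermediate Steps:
w(z) = 1 (w(z) = (5 + z)/(5 + z) = 1)
Q(y, l) = 1
Q(-16, 7)*(-252) + (-6 + 3*3) = 1*(-252) + (-6 + 3*3) = -252 + (-6 + 9) = -252 + 3 = -249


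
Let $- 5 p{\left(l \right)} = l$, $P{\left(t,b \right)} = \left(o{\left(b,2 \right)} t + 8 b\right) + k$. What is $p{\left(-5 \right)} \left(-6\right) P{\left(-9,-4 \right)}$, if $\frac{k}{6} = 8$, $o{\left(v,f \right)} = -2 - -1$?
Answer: $-150$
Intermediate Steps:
$o{\left(v,f \right)} = -1$ ($o{\left(v,f \right)} = -2 + 1 = -1$)
$k = 48$ ($k = 6 \cdot 8 = 48$)
$P{\left(t,b \right)} = 48 - t + 8 b$ ($P{\left(t,b \right)} = \left(- t + 8 b\right) + 48 = 48 - t + 8 b$)
$p{\left(l \right)} = - \frac{l}{5}$
$p{\left(-5 \right)} \left(-6\right) P{\left(-9,-4 \right)} = \left(- \frac{1}{5}\right) \left(-5\right) \left(-6\right) \left(48 - -9 + 8 \left(-4\right)\right) = 1 \left(-6\right) \left(48 + 9 - 32\right) = \left(-6\right) 25 = -150$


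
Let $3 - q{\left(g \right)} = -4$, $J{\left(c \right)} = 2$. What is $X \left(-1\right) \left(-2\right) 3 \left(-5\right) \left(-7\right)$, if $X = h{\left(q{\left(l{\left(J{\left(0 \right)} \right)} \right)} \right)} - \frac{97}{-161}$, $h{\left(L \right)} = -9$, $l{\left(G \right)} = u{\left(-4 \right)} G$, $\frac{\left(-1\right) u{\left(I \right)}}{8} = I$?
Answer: $- \frac{40560}{23} \approx -1763.5$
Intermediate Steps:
$u{\left(I \right)} = - 8 I$
$l{\left(G \right)} = 32 G$ ($l{\left(G \right)} = \left(-8\right) \left(-4\right) G = 32 G$)
$q{\left(g \right)} = 7$ ($q{\left(g \right)} = 3 - -4 = 3 + 4 = 7$)
$X = - \frac{1352}{161}$ ($X = -9 - \frac{97}{-161} = -9 - - \frac{97}{161} = -9 + \frac{97}{161} = - \frac{1352}{161} \approx -8.3975$)
$X \left(-1\right) \left(-2\right) 3 \left(-5\right) \left(-7\right) = - \frac{1352 \left(-1\right) \left(-2\right) 3 \left(-5\right) \left(-7\right)}{161} = - \frac{1352 \cdot 2 \left(-15\right) \left(-7\right)}{161} = - \frac{1352 \left(\left(-30\right) \left(-7\right)\right)}{161} = \left(- \frac{1352}{161}\right) 210 = - \frac{40560}{23}$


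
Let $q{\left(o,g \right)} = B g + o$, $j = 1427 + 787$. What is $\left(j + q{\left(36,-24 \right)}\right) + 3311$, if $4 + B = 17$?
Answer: $5249$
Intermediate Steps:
$B = 13$ ($B = -4 + 17 = 13$)
$j = 2214$
$q{\left(o,g \right)} = o + 13 g$ ($q{\left(o,g \right)} = 13 g + o = o + 13 g$)
$\left(j + q{\left(36,-24 \right)}\right) + 3311 = \left(2214 + \left(36 + 13 \left(-24\right)\right)\right) + 3311 = \left(2214 + \left(36 - 312\right)\right) + 3311 = \left(2214 - 276\right) + 3311 = 1938 + 3311 = 5249$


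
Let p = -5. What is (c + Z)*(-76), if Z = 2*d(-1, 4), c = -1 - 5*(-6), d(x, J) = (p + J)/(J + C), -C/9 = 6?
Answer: -55176/25 ≈ -2207.0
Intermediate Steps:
C = -54 (C = -9*6 = -54)
d(x, J) = (-5 + J)/(-54 + J) (d(x, J) = (-5 + J)/(J - 54) = (-5 + J)/(-54 + J))
c = 29 (c = -1 + 30 = 29)
Z = 1/25 (Z = 2*((-5 + 4)/(-54 + 4)) = 2*(-1/(-50)) = 2*(-1/50*(-1)) = 2*(1/50) = 1/25 ≈ 0.040000)
(c + Z)*(-76) = (29 + 1/25)*(-76) = (726/25)*(-76) = -55176/25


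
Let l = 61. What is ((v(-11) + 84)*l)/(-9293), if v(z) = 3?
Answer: -5307/9293 ≈ -0.57108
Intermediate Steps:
((v(-11) + 84)*l)/(-9293) = ((3 + 84)*61)/(-9293) = (87*61)*(-1/9293) = 5307*(-1/9293) = -5307/9293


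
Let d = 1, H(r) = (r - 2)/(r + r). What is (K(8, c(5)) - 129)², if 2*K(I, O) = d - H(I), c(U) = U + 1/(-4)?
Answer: 4239481/256 ≈ 16560.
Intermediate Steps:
H(r) = (-2 + r)/(2*r) (H(r) = (-2 + r)/((2*r)) = (-2 + r)*(1/(2*r)) = (-2 + r)/(2*r))
c(U) = -¼ + U (c(U) = U - ¼ = -¼ + U)
K(I, O) = ½ - (-2 + I)/(4*I) (K(I, O) = (1 - (-2 + I)/(2*I))/2 = ½ - (-2 + I)/(4*I))
(K(8, c(5)) - 129)² = ((¼)*(2 + 8)/8 - 129)² = ((¼)*(⅛)*10 - 129)² = (5/16 - 129)² = (-2059/16)² = 4239481/256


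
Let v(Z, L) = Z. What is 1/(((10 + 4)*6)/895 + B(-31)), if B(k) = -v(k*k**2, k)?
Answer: 895/26663029 ≈ 3.3567e-5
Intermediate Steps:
B(k) = -k**3 (B(k) = -k*k**2 = -k**3)
1/(((10 + 4)*6)/895 + B(-31)) = 1/(((10 + 4)*6)/895 - 1*(-31)**3) = 1/((14*6)*(1/895) - 1*(-29791)) = 1/(84*(1/895) + 29791) = 1/(84/895 + 29791) = 1/(26663029/895) = 895/26663029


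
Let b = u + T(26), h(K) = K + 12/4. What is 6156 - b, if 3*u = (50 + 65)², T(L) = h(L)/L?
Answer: 136231/78 ≈ 1746.6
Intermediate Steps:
h(K) = 3 + K (h(K) = K + 12*(¼) = K + 3 = 3 + K)
T(L) = (3 + L)/L
u = 13225/3 (u = (50 + 65)²/3 = (⅓)*115² = (⅓)*13225 = 13225/3 ≈ 4408.3)
b = 343937/78 (b = 13225/3 + (3 + 26)/26 = 13225/3 + (1/26)*29 = 13225/3 + 29/26 = 343937/78 ≈ 4409.4)
6156 - b = 6156 - 1*343937/78 = 6156 - 343937/78 = 136231/78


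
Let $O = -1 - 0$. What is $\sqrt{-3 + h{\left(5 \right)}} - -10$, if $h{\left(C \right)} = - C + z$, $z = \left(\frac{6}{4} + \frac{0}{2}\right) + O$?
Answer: $10 + \frac{i \sqrt{30}}{2} \approx 10.0 + 2.7386 i$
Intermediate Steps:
$O = -1$ ($O = -1 + 0 = -1$)
$z = \frac{1}{2}$ ($z = \left(\frac{6}{4} + \frac{0}{2}\right) - 1 = \left(6 \cdot \frac{1}{4} + 0 \cdot \frac{1}{2}\right) - 1 = \left(\frac{3}{2} + 0\right) - 1 = \frac{3}{2} - 1 = \frac{1}{2} \approx 0.5$)
$h{\left(C \right)} = \frac{1}{2} - C$ ($h{\left(C \right)} = - C + \frac{1}{2} = \frac{1}{2} - C$)
$\sqrt{-3 + h{\left(5 \right)}} - -10 = \sqrt{-3 + \left(\frac{1}{2} - 5\right)} - -10 = \sqrt{-3 + \left(\frac{1}{2} - 5\right)} + 10 = \sqrt{-3 - \frac{9}{2}} + 10 = \sqrt{- \frac{15}{2}} + 10 = \frac{i \sqrt{30}}{2} + 10 = 10 + \frac{i \sqrt{30}}{2}$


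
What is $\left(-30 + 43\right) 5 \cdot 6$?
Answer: $390$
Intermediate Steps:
$\left(-30 + 43\right) 5 \cdot 6 = 13 \cdot 30 = 390$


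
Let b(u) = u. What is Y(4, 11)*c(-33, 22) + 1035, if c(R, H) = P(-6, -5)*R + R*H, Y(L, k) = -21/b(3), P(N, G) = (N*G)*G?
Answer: -28533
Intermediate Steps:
P(N, G) = N*G² (P(N, G) = (G*N)*G = N*G²)
Y(L, k) = -7 (Y(L, k) = -21/3 = -21*⅓ = -7)
c(R, H) = -150*R + H*R (c(R, H) = (-6*(-5)²)*R + R*H = (-6*25)*R + H*R = -150*R + H*R)
Y(4, 11)*c(-33, 22) + 1035 = -(-231)*(-150 + 22) + 1035 = -(-231)*(-128) + 1035 = -7*4224 + 1035 = -29568 + 1035 = -28533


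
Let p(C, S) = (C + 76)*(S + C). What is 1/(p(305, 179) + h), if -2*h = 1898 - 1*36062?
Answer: 1/201486 ≈ 4.9631e-6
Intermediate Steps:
p(C, S) = (76 + C)*(C + S)
h = 17082 (h = -(1898 - 1*36062)/2 = -(1898 - 36062)/2 = -1/2*(-34164) = 17082)
1/(p(305, 179) + h) = 1/((305**2 + 76*305 + 76*179 + 305*179) + 17082) = 1/((93025 + 23180 + 13604 + 54595) + 17082) = 1/(184404 + 17082) = 1/201486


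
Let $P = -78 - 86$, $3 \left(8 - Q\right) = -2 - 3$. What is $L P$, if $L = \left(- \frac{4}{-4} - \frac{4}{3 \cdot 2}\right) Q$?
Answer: $- \frac{4756}{9} \approx -528.44$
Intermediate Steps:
$Q = \frac{29}{3}$ ($Q = 8 - \frac{-2 - 3}{3} = 8 - - \frac{5}{3} = 8 + \frac{5}{3} = \frac{29}{3} \approx 9.6667$)
$L = \frac{29}{9}$ ($L = \left(- \frac{4}{-4} - \frac{4}{3 \cdot 2}\right) \frac{29}{3} = \left(\left(-4\right) \left(- \frac{1}{4}\right) - \frac{4}{6}\right) \frac{29}{3} = \left(1 - \frac{2}{3}\right) \frac{29}{3} = \frac{1}{3} \cdot \frac{29}{3} = \frac{29}{9} \approx 3.2222$)
$P = -164$
$L P = \frac{29}{9} \left(-164\right) = - \frac{4756}{9}$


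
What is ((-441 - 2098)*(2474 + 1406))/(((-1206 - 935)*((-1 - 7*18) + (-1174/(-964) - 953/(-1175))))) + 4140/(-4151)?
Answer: -23787006170719460/629019163390289 ≈ -37.816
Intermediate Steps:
((-441 - 2098)*(2474 + 1406))/(((-1206 - 935)*((-1 - 7*18) + (-1174/(-964) - 953/(-1175))))) + 4140/(-4151) = (-2539*3880)/((-2141*((-1 - 126) + (-1174*(-1/964) - 953*(-1/1175))))) + 4140*(-1/4151) = -9851320*(-1/(2141*(-127 + (587/482 + 953/1175)))) - 4140/4151 = -9851320*(-1/(2141*(-127 + 1149071/566350))) - 4140/4151 = -9851320/((-2141*(-70777379/566350))) - 4140/4151 = -9851320/151534368439/566350 - 4140/4151 = -9851320*566350/151534368439 - 4140/4151 = -5579295082000/151534368439 - 4140/4151 = -23787006170719460/629019163390289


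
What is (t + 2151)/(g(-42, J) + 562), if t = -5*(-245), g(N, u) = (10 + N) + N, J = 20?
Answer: 422/61 ≈ 6.9180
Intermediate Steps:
g(N, u) = 10 + 2*N
t = 1225
(t + 2151)/(g(-42, J) + 562) = (1225 + 2151)/((10 + 2*(-42)) + 562) = 3376/((10 - 84) + 562) = 3376/(-74 + 562) = 3376/488 = 3376*(1/488) = 422/61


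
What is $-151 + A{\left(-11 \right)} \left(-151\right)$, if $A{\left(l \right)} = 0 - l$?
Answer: $-1812$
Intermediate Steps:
$A{\left(l \right)} = - l$
$-151 + A{\left(-11 \right)} \left(-151\right) = -151 + \left(-1\right) \left(-11\right) \left(-151\right) = -151 + 11 \left(-151\right) = -151 - 1661 = -1812$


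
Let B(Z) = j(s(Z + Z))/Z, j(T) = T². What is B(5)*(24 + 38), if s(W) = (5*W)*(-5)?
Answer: 775000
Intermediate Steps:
s(W) = -25*W
B(Z) = 2500*Z (B(Z) = (-25*(Z + Z))²/Z = (-50*Z)²/Z = (2500*Z²)/Z = 2500*Z)
B(5)*(24 + 38) = (2500*5)*(24 + 38) = 12500*62 = 775000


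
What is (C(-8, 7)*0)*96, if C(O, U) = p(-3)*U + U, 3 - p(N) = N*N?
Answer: 0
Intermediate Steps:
p(N) = 3 - N² (p(N) = 3 - N*N = 3 - N²)
C(O, U) = -5*U (C(O, U) = (3 - 1*(-3)²)*U + U = (3 - 1*9)*U + U = (3 - 9)*U + U = -6*U + U = -5*U)
(C(-8, 7)*0)*96 = (-5*7*0)*96 = -35*0*96 = 0*96 = 0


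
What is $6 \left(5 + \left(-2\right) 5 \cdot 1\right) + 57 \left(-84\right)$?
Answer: $-4818$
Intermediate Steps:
$6 \left(5 + \left(-2\right) 5 \cdot 1\right) + 57 \left(-84\right) = 6 \left(5 - 10\right) - 4788 = 6 \left(-5\right) - 4788 = -30 - 4788 = -4818$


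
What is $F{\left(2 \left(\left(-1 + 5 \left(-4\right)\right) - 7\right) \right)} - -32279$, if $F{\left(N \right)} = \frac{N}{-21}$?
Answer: $\frac{96845}{3} \approx 32282.0$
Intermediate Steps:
$F{\left(N \right)} = - \frac{N}{21}$ ($F{\left(N \right)} = N \left(- \frac{1}{21}\right) = - \frac{N}{21}$)
$F{\left(2 \left(\left(-1 + 5 \left(-4\right)\right) - 7\right) \right)} - -32279 = - \frac{2 \left(\left(-1 + 5 \left(-4\right)\right) - 7\right)}{21} - -32279 = - \frac{2 \left(\left(-1 - 20\right) - 7\right)}{21} + 32279 = - \frac{2 \left(-21 - 7\right)}{21} + 32279 = - \frac{2 \left(-28\right)}{21} + 32279 = \left(- \frac{1}{21}\right) \left(-56\right) + 32279 = \frac{8}{3} + 32279 = \frac{96845}{3}$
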